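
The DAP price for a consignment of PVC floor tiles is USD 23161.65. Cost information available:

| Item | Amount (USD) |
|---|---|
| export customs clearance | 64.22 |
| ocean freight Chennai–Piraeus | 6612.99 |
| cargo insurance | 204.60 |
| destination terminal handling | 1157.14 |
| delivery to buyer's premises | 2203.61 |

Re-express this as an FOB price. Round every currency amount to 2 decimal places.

FOB price: USD 12983.31

Not relevant to the conversion: export clearance — on the seller under both DAP and FOB; already in the DAP price and stays in the FOB price.
From DAP to FOB, the seller no longer bears: freight, insurance, destination terminal, delivery.
FOB price = 23161.65 − 6612.99 − 204.60 − 1157.14 − 2203.61 = 12983.31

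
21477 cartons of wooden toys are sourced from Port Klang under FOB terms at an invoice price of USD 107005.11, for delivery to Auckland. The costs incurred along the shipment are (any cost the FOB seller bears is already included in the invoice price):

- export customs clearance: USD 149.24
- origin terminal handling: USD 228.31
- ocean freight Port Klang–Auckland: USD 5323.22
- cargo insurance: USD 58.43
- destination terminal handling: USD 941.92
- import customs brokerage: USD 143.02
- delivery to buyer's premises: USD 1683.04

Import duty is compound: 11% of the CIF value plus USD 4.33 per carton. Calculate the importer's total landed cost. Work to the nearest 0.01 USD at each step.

Total landed cost: USD 220512.69

FOB: the seller bears costs until goods are on board at the origin port; the buyer bears freight, insurance and all costs thereafter.
Already in the invoice (seller's account under FOB): export clearance, origin terminal — exclude.
CIF value = FOB price + freight + insurance = 107005.11 + 5323.22 + 58.43 = 112386.76
Ad valorem component: 112386.76 × 11% = 12362.54
Specific component: 21477 × 4.33 = 92995.41
Import duty = 12362.54 + 92995.41 = 105357.95
Buyer bears: freight 5323.22 + insurance 58.43 + destination terminal 941.92 + brokerage 143.02 + delivery 1683.04 + duty 105357.95 = 113507.58
Landed cost = invoice 107005.11 + 113507.58 = 220512.69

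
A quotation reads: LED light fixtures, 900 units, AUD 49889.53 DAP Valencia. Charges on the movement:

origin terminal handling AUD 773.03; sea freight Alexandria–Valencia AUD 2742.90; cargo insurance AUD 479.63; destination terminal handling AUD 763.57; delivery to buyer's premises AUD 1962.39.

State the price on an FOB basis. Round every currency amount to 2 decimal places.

FOB price: AUD 43941.04

Not relevant to the conversion: origin terminal — on the seller under both DAP and FOB; already in the DAP price and stays in the FOB price.
From DAP to FOB, the seller no longer bears: freight, insurance, destination terminal, delivery.
FOB price = 49889.53 − 2742.90 − 479.63 − 763.57 − 1962.39 = 43941.04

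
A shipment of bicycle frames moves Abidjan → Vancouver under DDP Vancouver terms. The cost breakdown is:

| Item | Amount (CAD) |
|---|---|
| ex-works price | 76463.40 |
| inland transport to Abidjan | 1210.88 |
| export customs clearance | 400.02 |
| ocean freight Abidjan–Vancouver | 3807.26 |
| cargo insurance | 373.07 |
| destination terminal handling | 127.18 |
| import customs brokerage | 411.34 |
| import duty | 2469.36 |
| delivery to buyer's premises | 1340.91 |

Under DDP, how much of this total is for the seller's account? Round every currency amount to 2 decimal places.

DDP: the seller bears all costs including import duty.
Seller's account: goods 76463.40 + inland to port 1210.88 + export clearance 400.02 + freight 3807.26 + insurance 373.07 + destination terminal 127.18 + brokerage 411.34 + duty 2469.36 + delivery 1340.91 = 86603.42
Buyer's account: 0.00

Seller's account: CAD 86603.42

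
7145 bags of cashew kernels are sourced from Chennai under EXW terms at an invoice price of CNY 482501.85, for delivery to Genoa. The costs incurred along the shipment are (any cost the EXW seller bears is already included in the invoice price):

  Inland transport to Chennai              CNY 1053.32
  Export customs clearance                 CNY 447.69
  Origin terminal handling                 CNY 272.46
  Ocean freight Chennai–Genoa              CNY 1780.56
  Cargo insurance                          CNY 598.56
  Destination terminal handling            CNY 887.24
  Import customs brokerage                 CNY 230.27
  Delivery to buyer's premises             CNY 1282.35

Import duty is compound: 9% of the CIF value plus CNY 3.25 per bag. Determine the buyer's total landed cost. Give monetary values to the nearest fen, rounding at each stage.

Total landed cost: CNY 556074.45

EXW: the seller makes goods available at their premises; the buyer bears all onward costs.
CIF value = EXW price + inland to port + export clearance + origin terminal + freight + insurance = 482501.85 + 1053.32 + 447.69 + 272.46 + 1780.56 + 598.56 = 486654.44
Ad valorem component: 486654.44 × 9% = 43798.90
Specific component: 7145 × 3.25 = 23221.25
Import duty = 43798.90 + 23221.25 = 67020.15
Buyer bears: inland to port 1053.32 + export clearance 447.69 + origin terminal 272.46 + freight 1780.56 + insurance 598.56 + destination terminal 887.24 + brokerage 230.27 + delivery 1282.35 + duty 67020.15 = 73572.60
Landed cost = invoice 482501.85 + 73572.60 = 556074.45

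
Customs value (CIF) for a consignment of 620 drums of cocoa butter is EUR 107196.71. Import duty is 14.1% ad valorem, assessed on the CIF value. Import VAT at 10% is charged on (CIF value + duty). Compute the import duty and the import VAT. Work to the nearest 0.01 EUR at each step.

Import duty = 107196.71 × 14.1% = 15114.74
VAT base = CIF + duty = 107196.71 + 15114.74 = 122311.45
Import VAT = 122311.45 × 10% = 12231.15

Import duty: EUR 15114.74; import VAT: EUR 12231.15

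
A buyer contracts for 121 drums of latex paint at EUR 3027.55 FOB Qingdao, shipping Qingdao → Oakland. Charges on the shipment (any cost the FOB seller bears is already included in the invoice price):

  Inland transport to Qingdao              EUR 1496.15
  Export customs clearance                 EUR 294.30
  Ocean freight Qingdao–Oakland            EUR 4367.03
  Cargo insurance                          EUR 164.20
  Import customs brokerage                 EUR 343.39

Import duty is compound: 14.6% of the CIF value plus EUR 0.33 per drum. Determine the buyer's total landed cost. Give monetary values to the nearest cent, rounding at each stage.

Total landed cost: EUR 9045.68

FOB: the seller bears costs until goods are on board at the origin port; the buyer bears freight, insurance and all costs thereafter.
Already in the invoice (seller's account under FOB): inland to port, export clearance — exclude.
CIF value = FOB price + freight + insurance = 3027.55 + 4367.03 + 164.20 = 7558.78
Ad valorem component: 7558.78 × 14.6% = 1103.58
Specific component: 121 × 0.33 = 39.93
Import duty = 1103.58 + 39.93 = 1143.51
Buyer bears: freight 4367.03 + insurance 164.20 + brokerage 343.39 + duty 1143.51 = 6018.13
Landed cost = invoice 3027.55 + 6018.13 = 9045.68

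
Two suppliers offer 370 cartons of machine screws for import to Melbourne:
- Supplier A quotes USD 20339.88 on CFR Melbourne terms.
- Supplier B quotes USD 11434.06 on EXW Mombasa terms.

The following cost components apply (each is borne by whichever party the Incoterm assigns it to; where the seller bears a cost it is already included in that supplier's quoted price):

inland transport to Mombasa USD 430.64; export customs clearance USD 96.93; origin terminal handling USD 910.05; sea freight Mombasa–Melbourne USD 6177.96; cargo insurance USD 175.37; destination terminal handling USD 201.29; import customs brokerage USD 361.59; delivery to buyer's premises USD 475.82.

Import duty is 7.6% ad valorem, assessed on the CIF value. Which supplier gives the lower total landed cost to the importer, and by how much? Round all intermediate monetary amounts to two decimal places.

Supplier B is cheaper by USD 1388.30

Supplier A (CFR):
CIF value = CFR price + insurance = 20339.88 + 175.37 = 20515.25
Import duty = 20515.25 × 7.6% = 1559.16
Buyer bears (A): 175.37 + 201.29 + 361.59 + 475.82 = 1214.07
Landed cost (A) = invoice 20339.88 + 1214.07 + duty 1559.16 = 23113.11
Supplier B (EXW):
CIF value = EXW price + inland to port + export clearance + origin terminal + freight + insurance = 11434.06 + 430.64 + 96.93 + 910.05 + 6177.96 + 175.37 = 19225.01
Import duty = 19225.01 × 7.6% = 1461.10
Buyer bears (B): 430.64 + 96.93 + 910.05 + 6177.96 + 175.37 + 201.29 + 361.59 + 475.82 = 8829.65
Landed cost (B) = invoice 11434.06 + 8829.65 + duty 1461.10 = 21724.81
Difference = |23113.11 − 21724.81| = 1388.30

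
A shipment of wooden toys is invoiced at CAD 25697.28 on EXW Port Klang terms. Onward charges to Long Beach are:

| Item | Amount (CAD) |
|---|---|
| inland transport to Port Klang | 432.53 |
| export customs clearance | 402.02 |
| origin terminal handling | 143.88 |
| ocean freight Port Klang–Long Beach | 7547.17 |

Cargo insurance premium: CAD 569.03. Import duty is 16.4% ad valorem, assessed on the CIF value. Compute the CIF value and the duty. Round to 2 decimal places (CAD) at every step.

CIF value: CAD 34791.91; import duty: CAD 5705.87

CIF = EXW price + pre-shipment costs + freight + insurance
CIF = 25697.28 + 432.53 + 402.02 + 143.88 + 7547.17 + 569.03 = 34791.91
Import duty = 34791.91 × 16.4% = 5705.87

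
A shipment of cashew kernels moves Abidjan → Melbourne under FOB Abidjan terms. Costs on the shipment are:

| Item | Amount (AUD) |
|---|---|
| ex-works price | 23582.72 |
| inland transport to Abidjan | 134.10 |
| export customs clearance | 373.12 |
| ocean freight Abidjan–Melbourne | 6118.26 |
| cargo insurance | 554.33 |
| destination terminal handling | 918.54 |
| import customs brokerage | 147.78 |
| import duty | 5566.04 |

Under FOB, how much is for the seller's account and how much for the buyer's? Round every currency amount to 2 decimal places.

FOB: the seller bears costs until goods are on board at the origin port; the buyer bears freight, insurance and all costs thereafter.
Seller's account: goods 23582.72 + inland to port 134.10 + export clearance 373.12 = 24089.94
Buyer's account: freight 6118.26 + insurance 554.33 + destination terminal 918.54 + brokerage 147.78 + duty 5566.04 = 13304.95

Seller: AUD 24089.94; buyer: AUD 13304.95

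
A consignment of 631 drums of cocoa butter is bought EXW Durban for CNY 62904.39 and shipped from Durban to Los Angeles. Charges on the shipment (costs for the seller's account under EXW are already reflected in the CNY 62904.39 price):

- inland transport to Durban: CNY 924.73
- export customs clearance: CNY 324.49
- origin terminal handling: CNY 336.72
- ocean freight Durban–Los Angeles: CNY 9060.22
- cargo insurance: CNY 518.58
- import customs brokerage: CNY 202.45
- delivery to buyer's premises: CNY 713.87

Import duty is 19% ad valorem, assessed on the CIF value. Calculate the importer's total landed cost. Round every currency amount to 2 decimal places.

Total landed cost: CNY 89058.58

EXW: the seller makes goods available at their premises; the buyer bears all onward costs.
CIF value = EXW price + inland to port + export clearance + origin terminal + freight + insurance = 62904.39 + 924.73 + 324.49 + 336.72 + 9060.22 + 518.58 = 74069.13
Import duty = 74069.13 × 19% = 14073.13
Buyer bears: inland to port 924.73 + export clearance 324.49 + origin terminal 336.72 + freight 9060.22 + insurance 518.58 + brokerage 202.45 + delivery 713.87 + duty 14073.13 = 26154.19
Landed cost = invoice 62904.39 + 26154.19 = 89058.58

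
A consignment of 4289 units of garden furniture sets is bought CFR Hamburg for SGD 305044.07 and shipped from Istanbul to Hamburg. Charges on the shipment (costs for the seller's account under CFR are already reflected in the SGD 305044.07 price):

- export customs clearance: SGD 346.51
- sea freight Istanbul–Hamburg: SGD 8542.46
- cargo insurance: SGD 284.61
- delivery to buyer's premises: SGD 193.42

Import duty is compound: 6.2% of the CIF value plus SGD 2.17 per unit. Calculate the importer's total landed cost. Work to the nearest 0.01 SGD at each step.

CFR: the seller pays costs through ocean freight to the destination port, but not insurance.
Already in the invoice (seller's account under CFR): export clearance, freight — exclude.
CIF value = CFR price + insurance = 305044.07 + 284.61 = 305328.68
Ad valorem component: 305328.68 × 6.2% = 18930.38
Specific component: 4289 × 2.17 = 9307.13
Import duty = 18930.38 + 9307.13 = 28237.51
Buyer bears: insurance 284.61 + delivery 193.42 + duty 28237.51 = 28715.54
Landed cost = invoice 305044.07 + 28715.54 = 333759.61

Total landed cost: SGD 333759.61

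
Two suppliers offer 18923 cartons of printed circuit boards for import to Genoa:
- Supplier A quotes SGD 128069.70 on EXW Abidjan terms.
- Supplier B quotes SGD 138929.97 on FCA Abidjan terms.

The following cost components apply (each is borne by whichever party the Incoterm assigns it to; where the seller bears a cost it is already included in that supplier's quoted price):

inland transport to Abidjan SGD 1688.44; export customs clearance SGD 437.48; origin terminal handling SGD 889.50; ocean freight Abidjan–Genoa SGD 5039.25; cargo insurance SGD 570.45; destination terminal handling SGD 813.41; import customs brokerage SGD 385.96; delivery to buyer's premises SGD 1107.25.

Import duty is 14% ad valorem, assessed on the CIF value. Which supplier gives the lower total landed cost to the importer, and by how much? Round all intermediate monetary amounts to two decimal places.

Supplier A is cheaper by SGD 9957.16

Supplier A (EXW):
CIF value = EXW price + inland to port + export clearance + origin terminal + freight + insurance = 128069.70 + 1688.44 + 437.48 + 889.50 + 5039.25 + 570.45 = 136694.82
Import duty = 136694.82 × 14% = 19137.27
Buyer bears (A): 1688.44 + 437.48 + 889.50 + 5039.25 + 570.45 + 813.41 + 385.96 + 1107.25 = 10931.74
Landed cost (A) = invoice 128069.70 + 10931.74 + duty 19137.27 = 158138.71
Supplier B (FCA):
CIF value = FCA price + origin terminal + freight + insurance = 138929.97 + 889.50 + 5039.25 + 570.45 = 145429.17
Import duty = 145429.17 × 14% = 20360.08
Buyer bears (B): 889.50 + 5039.25 + 570.45 + 813.41 + 385.96 + 1107.25 = 8805.82
Landed cost (B) = invoice 138929.97 + 8805.82 + duty 20360.08 = 168095.87
Difference = |158138.71 − 168095.87| = 9957.16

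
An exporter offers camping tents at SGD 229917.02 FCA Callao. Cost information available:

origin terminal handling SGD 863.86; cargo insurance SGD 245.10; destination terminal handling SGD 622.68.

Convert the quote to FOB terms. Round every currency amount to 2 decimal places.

FOB price: SGD 230780.88

Not relevant to the conversion: destination terminal, insurance — on the buyer under both terms; not part of either seller's price.
From FCA to FOB, the seller additionally bears: origin terminal.
FOB price = 229917.02 + 863.86 = 230780.88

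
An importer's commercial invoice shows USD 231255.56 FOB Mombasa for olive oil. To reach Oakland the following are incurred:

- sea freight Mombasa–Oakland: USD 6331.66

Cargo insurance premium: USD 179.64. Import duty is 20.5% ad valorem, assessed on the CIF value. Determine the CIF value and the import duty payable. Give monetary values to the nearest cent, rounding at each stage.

CIF value: USD 237766.86; import duty: USD 48742.21

CIF = FOB price + freight + insurance
CIF = 231255.56 + 6331.66 + 179.64 = 237766.86
Import duty = 237766.86 × 20.5% = 48742.21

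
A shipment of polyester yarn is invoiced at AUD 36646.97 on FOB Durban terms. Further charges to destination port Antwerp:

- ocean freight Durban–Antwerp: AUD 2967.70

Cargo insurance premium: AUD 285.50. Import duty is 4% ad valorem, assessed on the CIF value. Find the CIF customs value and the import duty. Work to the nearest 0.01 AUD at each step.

CIF = FOB price + freight + insurance
CIF = 36646.97 + 2967.70 + 285.50 = 39900.17
Import duty = 39900.17 × 4% = 1596.01

CIF value: AUD 39900.17; import duty: AUD 1596.01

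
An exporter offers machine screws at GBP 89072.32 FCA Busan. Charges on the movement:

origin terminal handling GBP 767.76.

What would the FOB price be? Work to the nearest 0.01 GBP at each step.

From FCA to FOB, the seller additionally bears: origin terminal.
FOB price = 89072.32 + 767.76 = 89840.08

FOB price: GBP 89840.08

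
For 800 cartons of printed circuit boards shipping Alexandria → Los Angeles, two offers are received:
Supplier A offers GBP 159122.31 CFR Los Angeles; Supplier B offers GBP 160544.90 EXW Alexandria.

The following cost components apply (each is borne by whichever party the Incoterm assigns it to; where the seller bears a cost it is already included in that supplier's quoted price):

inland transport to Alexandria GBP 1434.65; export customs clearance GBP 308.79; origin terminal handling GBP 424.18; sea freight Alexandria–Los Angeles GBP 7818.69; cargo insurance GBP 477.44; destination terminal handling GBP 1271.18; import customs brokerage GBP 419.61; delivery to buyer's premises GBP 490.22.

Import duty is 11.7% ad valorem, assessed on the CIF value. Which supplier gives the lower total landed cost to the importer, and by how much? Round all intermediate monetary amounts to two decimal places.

Supplier A is cheaper by GBP 12743.74

Supplier A (CFR):
CIF value = CFR price + insurance = 159122.31 + 477.44 = 159599.75
Import duty = 159599.75 × 11.7% = 18673.17
Buyer bears (A): 477.44 + 1271.18 + 419.61 + 490.22 = 2658.45
Landed cost (A) = invoice 159122.31 + 2658.45 + duty 18673.17 = 180453.93
Supplier B (EXW):
CIF value = EXW price + inland to port + export clearance + origin terminal + freight + insurance = 160544.90 + 1434.65 + 308.79 + 424.18 + 7818.69 + 477.44 = 171008.65
Import duty = 171008.65 × 11.7% = 20008.01
Buyer bears (B): 1434.65 + 308.79 + 424.18 + 7818.69 + 477.44 + 1271.18 + 419.61 + 490.22 = 12644.76
Landed cost (B) = invoice 160544.90 + 12644.76 + duty 20008.01 = 193197.67
Difference = |180453.93 − 193197.67| = 12743.74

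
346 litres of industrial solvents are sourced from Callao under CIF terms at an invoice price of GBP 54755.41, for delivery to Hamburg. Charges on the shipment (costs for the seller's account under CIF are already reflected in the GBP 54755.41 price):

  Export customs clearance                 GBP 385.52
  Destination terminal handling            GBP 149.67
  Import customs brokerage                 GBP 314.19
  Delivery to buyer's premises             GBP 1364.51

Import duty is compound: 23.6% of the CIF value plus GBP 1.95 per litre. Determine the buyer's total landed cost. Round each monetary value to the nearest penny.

Total landed cost: GBP 70180.76

CIF: the seller pays costs through ocean freight and marine insurance to the destination port.
Already in the invoice (seller's account under CIF): export clearance — exclude.
The CIF price already equals the CIF value: 54755.41
Ad valorem component: 54755.41 × 23.6% = 12922.28
Specific component: 346 × 1.95 = 674.70
Import duty = 12922.28 + 674.70 = 13596.98
Buyer bears: destination terminal 149.67 + brokerage 314.19 + delivery 1364.51 + duty 13596.98 = 15425.35
Landed cost = invoice 54755.41 + 15425.35 = 70180.76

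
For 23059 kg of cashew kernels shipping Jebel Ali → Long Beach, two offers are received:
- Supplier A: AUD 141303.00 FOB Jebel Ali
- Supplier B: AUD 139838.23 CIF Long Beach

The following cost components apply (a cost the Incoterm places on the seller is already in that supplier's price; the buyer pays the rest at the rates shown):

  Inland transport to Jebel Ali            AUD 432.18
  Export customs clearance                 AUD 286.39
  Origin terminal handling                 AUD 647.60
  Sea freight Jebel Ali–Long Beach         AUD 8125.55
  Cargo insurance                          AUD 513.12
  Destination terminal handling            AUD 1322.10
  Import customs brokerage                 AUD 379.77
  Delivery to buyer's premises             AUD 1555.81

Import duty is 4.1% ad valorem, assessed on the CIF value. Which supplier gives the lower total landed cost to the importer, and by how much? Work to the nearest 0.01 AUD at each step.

Supplier B is cheaper by AUD 10517.68

Supplier A (FOB):
CIF value = FOB price + freight + insurance = 141303.00 + 8125.55 + 513.12 = 149941.67
Import duty = 149941.67 × 4.1% = 6147.61
Buyer bears (A): 8125.55 + 513.12 + 1322.10 + 379.77 + 1555.81 = 11896.35
Landed cost (A) = invoice 141303.00 + 11896.35 + duty 6147.61 = 159346.96
Supplier B (CIF):
The CIF price already equals the CIF value: 139838.23
Import duty = 139838.23 × 4.1% = 5733.37
Buyer bears (B): 1322.10 + 379.77 + 1555.81 = 3257.68
Landed cost (B) = invoice 139838.23 + 3257.68 + duty 5733.37 = 148829.28
Difference = |159346.96 − 148829.28| = 10517.68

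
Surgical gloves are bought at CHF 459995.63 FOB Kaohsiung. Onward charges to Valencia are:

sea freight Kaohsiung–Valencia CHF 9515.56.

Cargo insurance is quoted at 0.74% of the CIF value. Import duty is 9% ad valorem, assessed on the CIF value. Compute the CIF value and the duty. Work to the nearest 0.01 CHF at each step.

Let C be the CIF value. C = FOB price + freight + 0.74% × C
C − 0.74% × C = 459995.63 + 9515.56
0.9926 × C = 469511.19
C = 469511.19 / 0.9926 = 473011.47
Insurance premium = 0.74% × 473011.47 = 3500.28
Import duty = 473011.47 × 9% = 42571.03

CIF value: CHF 473011.47; import duty: CHF 42571.03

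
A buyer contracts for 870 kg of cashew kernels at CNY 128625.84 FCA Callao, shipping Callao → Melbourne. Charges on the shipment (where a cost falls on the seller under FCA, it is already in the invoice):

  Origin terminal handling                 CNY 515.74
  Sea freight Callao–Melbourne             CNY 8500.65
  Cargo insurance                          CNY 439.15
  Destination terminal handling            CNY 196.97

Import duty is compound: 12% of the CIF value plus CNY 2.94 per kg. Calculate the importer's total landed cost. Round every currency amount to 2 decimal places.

FCA: the seller delivers export-cleared goods to the carrier; the buyer bears costs from that point.
CIF value = FCA price + origin terminal + freight + insurance = 128625.84 + 515.74 + 8500.65 + 439.15 = 138081.38
Ad valorem component: 138081.38 × 12% = 16569.77
Specific component: 870 × 2.94 = 2557.80
Import duty = 16569.77 + 2557.80 = 19127.57
Buyer bears: origin terminal 515.74 + freight 8500.65 + insurance 439.15 + destination terminal 196.97 + duty 19127.57 = 28780.08
Landed cost = invoice 128625.84 + 28780.08 = 157405.92

Total landed cost: CNY 157405.92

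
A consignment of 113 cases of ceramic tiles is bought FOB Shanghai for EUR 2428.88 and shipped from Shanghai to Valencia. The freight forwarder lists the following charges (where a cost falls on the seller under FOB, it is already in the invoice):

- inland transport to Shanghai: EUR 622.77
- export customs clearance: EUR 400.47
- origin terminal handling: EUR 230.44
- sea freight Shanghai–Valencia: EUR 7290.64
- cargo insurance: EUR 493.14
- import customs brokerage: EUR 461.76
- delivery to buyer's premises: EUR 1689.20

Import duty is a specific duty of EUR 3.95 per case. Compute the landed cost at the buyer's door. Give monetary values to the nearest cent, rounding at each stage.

Total landed cost: EUR 12809.97

FOB: the seller bears costs until goods are on board at the origin port; the buyer bears freight, insurance and all costs thereafter.
Already in the invoice (seller's account under FOB): inland to port, export clearance, origin terminal — exclude.
CIF value = FOB price + freight + insurance = 2428.88 + 7290.64 + 493.14 = 10212.66
Import duty = 113 × 3.95 = 446.35
Buyer bears: freight 7290.64 + insurance 493.14 + brokerage 461.76 + delivery 1689.20 + duty 446.35 = 10381.09
Landed cost = invoice 2428.88 + 10381.09 = 12809.97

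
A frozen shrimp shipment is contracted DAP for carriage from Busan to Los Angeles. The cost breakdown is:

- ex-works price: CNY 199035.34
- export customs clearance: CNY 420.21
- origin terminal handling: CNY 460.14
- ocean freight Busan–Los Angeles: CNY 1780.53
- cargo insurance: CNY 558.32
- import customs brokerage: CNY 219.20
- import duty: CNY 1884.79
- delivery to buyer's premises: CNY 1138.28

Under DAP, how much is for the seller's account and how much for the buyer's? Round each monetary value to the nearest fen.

Seller: CNY 203392.82; buyer: CNY 2103.99

DAP: the seller bears all costs to the named destination except import duty and clearance.
Seller's account: goods 199035.34 + export clearance 420.21 + origin terminal 460.14 + freight 1780.53 + insurance 558.32 + delivery 1138.28 = 203392.82
Buyer's account: brokerage 219.20 + duty 1884.79 = 2103.99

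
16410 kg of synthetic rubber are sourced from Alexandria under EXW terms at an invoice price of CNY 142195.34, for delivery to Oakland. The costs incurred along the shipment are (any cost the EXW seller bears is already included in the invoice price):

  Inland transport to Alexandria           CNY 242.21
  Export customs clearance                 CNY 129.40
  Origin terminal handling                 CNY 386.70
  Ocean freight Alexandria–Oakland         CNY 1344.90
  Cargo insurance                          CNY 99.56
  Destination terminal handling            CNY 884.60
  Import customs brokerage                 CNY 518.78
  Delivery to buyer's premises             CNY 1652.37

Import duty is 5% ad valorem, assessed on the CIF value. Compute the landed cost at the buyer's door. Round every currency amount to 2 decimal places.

EXW: the seller makes goods available at their premises; the buyer bears all onward costs.
CIF value = EXW price + inland to port + export clearance + origin terminal + freight + insurance = 142195.34 + 242.21 + 129.40 + 386.70 + 1344.90 + 99.56 = 144398.11
Import duty = 144398.11 × 5% = 7219.91
Buyer bears: inland to port 242.21 + export clearance 129.40 + origin terminal 386.70 + freight 1344.90 + insurance 99.56 + destination terminal 884.60 + brokerage 518.78 + delivery 1652.37 + duty 7219.91 = 12478.43
Landed cost = invoice 142195.34 + 12478.43 = 154673.77

Total landed cost: CNY 154673.77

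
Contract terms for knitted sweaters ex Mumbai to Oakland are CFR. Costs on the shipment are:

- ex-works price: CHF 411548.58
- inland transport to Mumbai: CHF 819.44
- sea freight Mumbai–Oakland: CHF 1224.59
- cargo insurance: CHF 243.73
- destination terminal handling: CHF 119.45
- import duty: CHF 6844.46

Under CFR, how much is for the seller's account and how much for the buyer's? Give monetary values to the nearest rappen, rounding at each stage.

Seller: CHF 413592.61; buyer: CHF 7207.64

CFR: the seller pays costs through ocean freight to the destination port, but not insurance.
Seller's account: goods 411548.58 + inland to port 819.44 + freight 1224.59 = 413592.61
Buyer's account: insurance 243.73 + destination terminal 119.45 + duty 6844.46 = 7207.64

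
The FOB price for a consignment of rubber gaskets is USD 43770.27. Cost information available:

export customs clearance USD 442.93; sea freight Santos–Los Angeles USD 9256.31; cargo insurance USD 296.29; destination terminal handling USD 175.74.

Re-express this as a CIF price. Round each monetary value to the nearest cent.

CIF price: USD 53322.87

Not relevant to the conversion: export clearance — on the seller under both FOB and CIF; already in the FOB price and stays in the CIF price. destination terminal — on the buyer under both terms; not part of either seller's price.
From FOB to CIF, the seller additionally bears: freight, insurance.
CIF price = 43770.27 + 9256.31 + 296.29 = 53322.87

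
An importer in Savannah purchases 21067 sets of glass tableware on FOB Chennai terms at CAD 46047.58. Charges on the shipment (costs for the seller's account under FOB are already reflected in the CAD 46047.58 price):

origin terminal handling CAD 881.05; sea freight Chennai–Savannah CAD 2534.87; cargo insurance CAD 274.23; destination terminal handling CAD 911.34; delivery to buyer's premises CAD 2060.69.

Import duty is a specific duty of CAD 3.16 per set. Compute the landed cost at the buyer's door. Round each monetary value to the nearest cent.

FOB: the seller bears costs until goods are on board at the origin port; the buyer bears freight, insurance and all costs thereafter.
Already in the invoice (seller's account under FOB): origin terminal — exclude.
CIF value = FOB price + freight + insurance = 46047.58 + 2534.87 + 274.23 = 48856.68
Import duty = 21067 × 3.16 = 66571.72
Buyer bears: freight 2534.87 + insurance 274.23 + destination terminal 911.34 + delivery 2060.69 + duty 66571.72 = 72352.85
Landed cost = invoice 46047.58 + 72352.85 = 118400.43

Total landed cost: CAD 118400.43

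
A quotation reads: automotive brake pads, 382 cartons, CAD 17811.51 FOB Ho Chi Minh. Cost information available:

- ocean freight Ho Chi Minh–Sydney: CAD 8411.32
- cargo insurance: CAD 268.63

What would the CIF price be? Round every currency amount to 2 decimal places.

From FOB to CIF, the seller additionally bears: freight, insurance.
CIF price = 17811.51 + 8411.32 + 268.63 = 26491.46

CIF price: CAD 26491.46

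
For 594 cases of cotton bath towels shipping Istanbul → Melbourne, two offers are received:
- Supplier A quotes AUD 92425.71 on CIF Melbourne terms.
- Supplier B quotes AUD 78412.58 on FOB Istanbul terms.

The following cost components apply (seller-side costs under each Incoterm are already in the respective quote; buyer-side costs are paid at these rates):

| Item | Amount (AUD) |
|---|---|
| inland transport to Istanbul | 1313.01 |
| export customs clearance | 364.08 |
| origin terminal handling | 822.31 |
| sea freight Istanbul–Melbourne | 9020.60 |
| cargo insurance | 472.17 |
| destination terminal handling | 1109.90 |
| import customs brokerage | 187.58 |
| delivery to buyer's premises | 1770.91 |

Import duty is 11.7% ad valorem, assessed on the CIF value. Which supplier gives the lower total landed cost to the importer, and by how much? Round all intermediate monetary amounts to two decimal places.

Supplier A (CIF):
The CIF price already equals the CIF value: 92425.71
Import duty = 92425.71 × 11.7% = 10813.81
Buyer bears (A): 1109.90 + 187.58 + 1770.91 = 3068.39
Landed cost (A) = invoice 92425.71 + 3068.39 + duty 10813.81 = 106307.91
Supplier B (FOB):
CIF value = FOB price + freight + insurance = 78412.58 + 9020.60 + 472.17 = 87905.35
Import duty = 87905.35 × 11.7% = 10284.93
Buyer bears (B): 9020.60 + 472.17 + 1109.90 + 187.58 + 1770.91 = 12561.16
Landed cost (B) = invoice 78412.58 + 12561.16 + duty 10284.93 = 101258.67
Difference = |106307.91 − 101258.67| = 5049.24

Supplier B is cheaper by AUD 5049.24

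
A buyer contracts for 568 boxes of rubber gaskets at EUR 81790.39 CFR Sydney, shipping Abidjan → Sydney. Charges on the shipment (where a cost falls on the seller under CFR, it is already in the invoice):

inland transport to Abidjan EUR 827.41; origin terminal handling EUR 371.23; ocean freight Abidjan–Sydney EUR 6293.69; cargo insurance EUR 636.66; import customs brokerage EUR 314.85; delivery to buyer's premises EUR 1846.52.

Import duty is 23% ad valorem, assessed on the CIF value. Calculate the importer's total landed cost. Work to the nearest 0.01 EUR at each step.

Total landed cost: EUR 103546.64

CFR: the seller pays costs through ocean freight to the destination port, but not insurance.
Already in the invoice (seller's account under CFR): inland to port, origin terminal, freight — exclude.
CIF value = CFR price + insurance = 81790.39 + 636.66 = 82427.05
Import duty = 82427.05 × 23% = 18958.22
Buyer bears: insurance 636.66 + brokerage 314.85 + delivery 1846.52 + duty 18958.22 = 21756.25
Landed cost = invoice 81790.39 + 21756.25 = 103546.64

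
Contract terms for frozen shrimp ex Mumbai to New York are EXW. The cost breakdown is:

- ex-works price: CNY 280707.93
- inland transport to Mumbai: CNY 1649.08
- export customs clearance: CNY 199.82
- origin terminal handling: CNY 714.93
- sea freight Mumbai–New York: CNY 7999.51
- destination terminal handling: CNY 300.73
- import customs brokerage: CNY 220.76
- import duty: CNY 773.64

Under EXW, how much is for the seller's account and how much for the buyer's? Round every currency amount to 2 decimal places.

EXW: the seller makes goods available at their premises; the buyer bears all onward costs.
Seller's account: goods 280707.93 = 280707.93
Buyer's account: inland to port 1649.08 + export clearance 199.82 + origin terminal 714.93 + freight 7999.51 + destination terminal 300.73 + brokerage 220.76 + duty 773.64 = 11858.47

Seller: CNY 280707.93; buyer: CNY 11858.47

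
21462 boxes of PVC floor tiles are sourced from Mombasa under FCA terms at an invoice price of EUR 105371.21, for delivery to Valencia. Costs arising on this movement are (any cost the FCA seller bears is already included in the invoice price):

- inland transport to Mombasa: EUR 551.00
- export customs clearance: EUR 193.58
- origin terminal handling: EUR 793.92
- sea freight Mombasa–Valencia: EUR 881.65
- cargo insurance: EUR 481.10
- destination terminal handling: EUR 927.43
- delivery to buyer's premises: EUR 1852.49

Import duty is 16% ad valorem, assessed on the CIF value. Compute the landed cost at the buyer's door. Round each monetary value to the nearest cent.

FCA: the seller delivers export-cleared goods to the carrier; the buyer bears costs from that point.
Already in the invoice (seller's account under FCA): inland to port, export clearance — exclude.
CIF value = FCA price + origin terminal + freight + insurance = 105371.21 + 793.92 + 881.65 + 481.10 = 107527.88
Import duty = 107527.88 × 16% = 17204.46
Buyer bears: origin terminal 793.92 + freight 881.65 + insurance 481.10 + destination terminal 927.43 + delivery 1852.49 + duty 17204.46 = 22141.05
Landed cost = invoice 105371.21 + 22141.05 = 127512.26

Total landed cost: EUR 127512.26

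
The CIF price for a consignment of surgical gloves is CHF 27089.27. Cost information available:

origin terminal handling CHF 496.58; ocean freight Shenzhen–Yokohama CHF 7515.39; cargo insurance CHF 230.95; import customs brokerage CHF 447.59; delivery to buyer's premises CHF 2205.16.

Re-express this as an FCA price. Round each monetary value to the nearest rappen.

FCA price: CHF 18846.35

Not relevant to the conversion: brokerage, delivery — on the buyer under both terms; not part of either seller's price.
From CIF to FCA, the seller no longer bears: origin terminal, freight, insurance.
FCA price = 27089.27 − 496.58 − 7515.39 − 230.95 = 18846.35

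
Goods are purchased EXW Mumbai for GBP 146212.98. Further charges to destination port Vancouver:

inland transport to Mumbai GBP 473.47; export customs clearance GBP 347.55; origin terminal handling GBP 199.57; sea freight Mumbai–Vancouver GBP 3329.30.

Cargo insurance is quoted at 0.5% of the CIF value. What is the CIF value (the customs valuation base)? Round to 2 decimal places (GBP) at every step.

Let C be the CIF value. C = EXW price + pre-shipment costs + freight + 0.5% × C
C − 0.5% × C = 146212.98 + 473.47 + 347.55 + 199.57 + 3329.30
0.995 × C = 150562.87
C = 150562.87 / 0.995 = 151319.47
Insurance premium = 0.5% × 151319.47 = 756.60

CIF value: GBP 151319.47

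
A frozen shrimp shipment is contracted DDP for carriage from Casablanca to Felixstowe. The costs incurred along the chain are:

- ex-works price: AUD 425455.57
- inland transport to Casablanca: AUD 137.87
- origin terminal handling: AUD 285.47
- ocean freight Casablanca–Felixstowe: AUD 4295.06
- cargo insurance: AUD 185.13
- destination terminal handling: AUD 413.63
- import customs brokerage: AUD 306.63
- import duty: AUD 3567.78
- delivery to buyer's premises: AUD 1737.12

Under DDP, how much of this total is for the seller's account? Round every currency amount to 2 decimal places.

DDP: the seller bears all costs including import duty.
Seller's account: goods 425455.57 + inland to port 137.87 + origin terminal 285.47 + freight 4295.06 + insurance 185.13 + destination terminal 413.63 + brokerage 306.63 + duty 3567.78 + delivery 1737.12 = 436384.26
Buyer's account: 0.00

Seller's account: AUD 436384.26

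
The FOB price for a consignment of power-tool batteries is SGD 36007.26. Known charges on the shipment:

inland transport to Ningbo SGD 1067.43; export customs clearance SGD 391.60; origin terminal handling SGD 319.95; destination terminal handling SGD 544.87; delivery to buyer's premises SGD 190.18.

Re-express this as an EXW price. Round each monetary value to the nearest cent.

Not relevant to the conversion: delivery, destination terminal — on the buyer under both terms; not part of either seller's price.
From FOB to EXW, the seller no longer bears: inland to port, export clearance, origin terminal.
EXW price = 36007.26 − 1067.43 − 391.60 − 319.95 = 34228.28

EXW price: SGD 34228.28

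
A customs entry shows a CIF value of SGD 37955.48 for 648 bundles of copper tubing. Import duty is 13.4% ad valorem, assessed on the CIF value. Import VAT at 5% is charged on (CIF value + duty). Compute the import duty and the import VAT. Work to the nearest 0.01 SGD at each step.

Import duty = 37955.48 × 13.4% = 5086.03
VAT base = CIF + duty = 37955.48 + 5086.03 = 43041.51
Import VAT = 43041.51 × 5% = 2152.08

Import duty: SGD 5086.03; import VAT: SGD 2152.08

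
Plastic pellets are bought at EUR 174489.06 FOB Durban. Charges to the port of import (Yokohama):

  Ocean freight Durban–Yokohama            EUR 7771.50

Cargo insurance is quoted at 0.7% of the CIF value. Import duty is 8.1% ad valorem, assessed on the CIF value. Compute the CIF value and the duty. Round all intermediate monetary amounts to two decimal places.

CIF value: EUR 183545.38; import duty: EUR 14867.18

Let C be the CIF value. C = FOB price + freight + 0.7% × C
C − 0.7% × C = 174489.06 + 7771.50
0.993 × C = 182260.56
C = 182260.56 / 0.993 = 183545.38
Insurance premium = 0.7% × 183545.38 = 1284.82
Import duty = 183545.38 × 8.1% = 14867.18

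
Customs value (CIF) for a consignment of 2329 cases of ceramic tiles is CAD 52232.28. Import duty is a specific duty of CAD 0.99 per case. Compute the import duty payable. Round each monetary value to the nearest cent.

Import duty: CAD 2305.71

Import duty = 2329 × 0.99 = 2305.71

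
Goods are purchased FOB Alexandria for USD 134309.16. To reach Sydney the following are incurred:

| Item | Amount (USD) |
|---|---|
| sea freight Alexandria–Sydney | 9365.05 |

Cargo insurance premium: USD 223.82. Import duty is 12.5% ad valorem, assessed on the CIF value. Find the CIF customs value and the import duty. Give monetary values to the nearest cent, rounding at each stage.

CIF value: USD 143898.03; import duty: USD 17987.25

CIF = FOB price + freight + insurance
CIF = 134309.16 + 9365.05 + 223.82 = 143898.03
Import duty = 143898.03 × 12.5% = 17987.25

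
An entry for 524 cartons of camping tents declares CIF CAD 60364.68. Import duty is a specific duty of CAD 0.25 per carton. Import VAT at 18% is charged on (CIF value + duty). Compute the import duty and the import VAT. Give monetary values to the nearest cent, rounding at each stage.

Import duty = 524 × 0.25 = 131.00
VAT base = CIF + duty = 60364.68 + 131.00 = 60495.68
Import VAT = 60495.68 × 18% = 10889.22

Import duty: CAD 131.00; import VAT: CAD 10889.22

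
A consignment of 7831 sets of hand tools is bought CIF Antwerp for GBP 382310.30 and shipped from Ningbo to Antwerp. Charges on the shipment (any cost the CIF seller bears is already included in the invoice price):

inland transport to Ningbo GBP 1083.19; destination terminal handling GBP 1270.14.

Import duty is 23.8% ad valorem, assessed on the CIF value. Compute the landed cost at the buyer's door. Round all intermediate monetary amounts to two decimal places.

CIF: the seller pays costs through ocean freight and marine insurance to the destination port.
Already in the invoice (seller's account under CIF): inland to port — exclude.
The CIF price already equals the CIF value: 382310.30
Import duty = 382310.30 × 23.8% = 90989.85
Buyer bears: destination terminal 1270.14 + duty 90989.85 = 92259.99
Landed cost = invoice 382310.30 + 92259.99 = 474570.29

Total landed cost: GBP 474570.29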